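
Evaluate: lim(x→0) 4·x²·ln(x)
This is a 0·∞ indeterminate form.

Rewrite 0·∞ as a quotient (0/0 or ∞/∞ form), then apply L'Hôpital's rule:
  lim(x→0) 4·x²·ln(x) = 0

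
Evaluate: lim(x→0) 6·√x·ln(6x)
This is a 0·∞ indeterminate form.

Rewrite 0·∞ as a quotient (0/0 or ∞/∞ form), then apply L'Hôpital's rule:
  lim(x→0) 6·√x·ln(6x) = 0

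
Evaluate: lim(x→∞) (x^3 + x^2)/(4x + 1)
This is an ∞/∞ indeterminate form.

Apply L'Hôpital's rule: differentiate numerator and denominator separately.
  f(x) = x^3 + x^2   ⇒   f'(x) = 3·x^2 + 2·x
  g(x) = 4·x + 1   ⇒   g'(x) = 4
  lim(x→∞) f'(x)/g'(x) = lim(x→∞) (3·x^2 + 2·x)/(4)
  = ∞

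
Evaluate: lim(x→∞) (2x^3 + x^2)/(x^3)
This is an ∞/∞ indeterminate form.

Apply L'Hôpital's rule: differentiate numerator and denominator separately.
  f(x) = 2·x^3 + x^2   ⇒   f'(x) = 6·x^2 + 2·x
  g(x) = x^3   ⇒   g'(x) = 3·x^2
  lim(x→∞) f'(x)/g'(x) = lim(x→∞) (6·x^2 + 2·x)/(3·x^2)
  = 2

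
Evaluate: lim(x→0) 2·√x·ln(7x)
This is a 0·∞ indeterminate form.

Rewrite 0·∞ as a quotient (0/0 or ∞/∞ form), then apply L'Hôpital's rule:
  lim(x→0) 2·√x·ln(7x) = 0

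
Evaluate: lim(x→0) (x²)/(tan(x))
This is a 0/0 indeterminate form.

Apply L'Hôpital's rule: differentiate numerator and denominator separately.
  f(x) = x^2   ⇒   f'(x) = 2·x
  g(x) = tan(x)   ⇒   g'(x) = tan(x)^2 + 1
  lim(x→0) f'(x)/g'(x) = lim(x→0) (2·x)/(tan(x)^2 + 1)
  = 0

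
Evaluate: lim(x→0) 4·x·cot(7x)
This is a 0·∞ indeterminate form.

Rewrite 0·∞ as a quotient (0/0 or ∞/∞ form), then apply L'Hôpital's rule:
  lim(x→0) 4·x·cot(7x) = 4/7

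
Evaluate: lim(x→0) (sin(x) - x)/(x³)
This is a 0/0 indeterminate form.

Apply L'Hôpital's rule: differentiate numerator and denominator separately.
  f(x) = -x + sin(x)   ⇒   f'(x) = cos(x) - 1
  g(x) = x^3   ⇒   g'(x) = 3·x^2
  lim(x→0) f'(x)/g'(x) = lim(x→0) (cos(x) - 1)/(3·x^2)
  = -1/6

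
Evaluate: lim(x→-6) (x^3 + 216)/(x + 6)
This is a standard limit.

Factor or rationalize the expression:
  lim(x→-6) (x^3 + 216)/(x + 6) = 108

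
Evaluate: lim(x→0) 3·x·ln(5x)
This is a 0·∞ indeterminate form.

Rewrite 0·∞ as a quotient (0/0 or ∞/∞ form), then apply L'Hôpital's rule:
  lim(x→0) 3·x·ln(5x) = 0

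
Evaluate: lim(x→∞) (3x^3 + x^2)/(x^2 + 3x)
This is an ∞/∞ indeterminate form.

Apply L'Hôpital's rule: differentiate numerator and denominator separately.
  f(x) = 3·x^3 + x^2   ⇒   f'(x) = 9·x^2 + 2·x
  g(x) = x^2 + 3·x   ⇒   g'(x) = 2·x + 3
  lim(x→∞) f'(x)/g'(x) = lim(x→∞) (9·x^2 + 2·x)/(2·x + 3)
  = ∞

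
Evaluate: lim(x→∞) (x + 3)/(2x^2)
This is an ∞/∞ indeterminate form.

Apply L'Hôpital's rule: differentiate numerator and denominator separately.
  f(x) = x + 3   ⇒   f'(x) = 1
  g(x) = 2·x^2   ⇒   g'(x) = 4·x
  lim(x→∞) f'(x)/g'(x) = lim(x→∞) (1)/(4·x)
  = 0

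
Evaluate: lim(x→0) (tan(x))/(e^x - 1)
This is a 0/0 indeterminate form.

Apply L'Hôpital's rule: differentiate numerator and denominator separately.
  f(x) = tan(x)   ⇒   f'(x) = tan(x)^2 + 1
  g(x) = e^(x) - 1   ⇒   g'(x) = e^(x)
  lim(x→0) f'(x)/g'(x) = lim(x→0) (tan(x)^2 + 1)/(e^(x))
  = 1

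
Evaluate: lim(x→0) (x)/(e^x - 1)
This is a 0/0 indeterminate form.

Apply L'Hôpital's rule: differentiate numerator and denominator separately.
  f(x) = x   ⇒   f'(x) = 1
  g(x) = e^(x) - 1   ⇒   g'(x) = e^(x)
  lim(x→0) f'(x)/g'(x) = lim(x→0) (1)/(e^(x))
  = 1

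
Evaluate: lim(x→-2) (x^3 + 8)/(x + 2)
This is a standard limit.

Factor or rationalize the expression:
  lim(x→-2) (x^3 + 8)/(x + 2) = 12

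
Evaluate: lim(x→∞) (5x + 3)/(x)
This is an ∞/∞ indeterminate form.

Apply L'Hôpital's rule: differentiate numerator and denominator separately.
  f(x) = 5·x + 3   ⇒   f'(x) = 5
  g(x) = x   ⇒   g'(x) = 1
  lim(x→∞) f'(x)/g'(x) = lim(x→∞) (5)/(1)
  = 5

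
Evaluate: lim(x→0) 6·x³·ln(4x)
This is a 0·∞ indeterminate form.

Rewrite 0·∞ as a quotient (0/0 or ∞/∞ form), then apply L'Hôpital's rule:
  lim(x→0) 6·x³·ln(4x) = 0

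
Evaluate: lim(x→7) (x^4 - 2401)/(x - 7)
This is a standard limit.

Factor or rationalize the expression:
  lim(x→7) (x^4 - 2401)/(x - 7) = 1372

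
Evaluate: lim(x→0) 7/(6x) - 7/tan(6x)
This is an ∞-∞ indeterminate form.

Combine fractions or rationalize to convert ∞-∞ to 0/0 form:
  lim(x→0) 7/(6x) - 7/tan(6x) = 0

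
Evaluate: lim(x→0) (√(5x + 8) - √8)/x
This is a standard limit.

Factor or rationalize the expression:
  lim(x→0) (√(5x + 8) - √8)/x = 5·sqrt(2)/8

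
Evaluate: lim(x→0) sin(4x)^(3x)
This is an exponential indeterminate form.

For exponential indeterminate forms, take the natural log:
  Let L = lim(x→0) sin(4x)^(3x)
  Then ln(L) = lim(x→0) [exponent × ln(base)]
  Evaluate using L'Hôpital or standard limits, then exponentiate.
  L = 1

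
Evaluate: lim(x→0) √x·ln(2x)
This is a 0·∞ indeterminate form.

Rewrite 0·∞ as a quotient (0/0 or ∞/∞ form), then apply L'Hôpital's rule:
  lim(x→0) √x·ln(2x) = 0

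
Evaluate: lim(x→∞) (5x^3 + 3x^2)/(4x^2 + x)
This is an ∞/∞ indeterminate form.

Apply L'Hôpital's rule: differentiate numerator and denominator separately.
  f(x) = 5·x^3 + 3·x^2   ⇒   f'(x) = 15·x^2 + 6·x
  g(x) = 4·x^2 + x   ⇒   g'(x) = 8·x + 1
  lim(x→∞) f'(x)/g'(x) = lim(x→∞) (15·x^2 + 6·x)/(8·x + 1)
  = ∞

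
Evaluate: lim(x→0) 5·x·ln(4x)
This is a 0·∞ indeterminate form.

Rewrite 0·∞ as a quotient (0/0 or ∞/∞ form), then apply L'Hôpital's rule:
  lim(x→0) 5·x·ln(4x) = 0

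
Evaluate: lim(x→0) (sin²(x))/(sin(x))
This is a 0/0 indeterminate form.

Apply L'Hôpital's rule: differentiate numerator and denominator separately.
  f(x) = sin(x)^2   ⇒   f'(x) = 2·sin(x)·cos(x)
  g(x) = sin(x)   ⇒   g'(x) = cos(x)
  lim(x→0) f'(x)/g'(x) = lim(x→0) (2·sin(x)·cos(x))/(cos(x))
  = 0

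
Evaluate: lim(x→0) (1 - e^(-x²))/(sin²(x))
This is a 0/0 indeterminate form.

Apply L'Hôpital's rule: differentiate numerator and denominator separately.
  f(x) = 1 - e^(-x^2)   ⇒   f'(x) = 2·x·e^(-x^2)
  g(x) = sin(x)^2   ⇒   g'(x) = 2·sin(x)·cos(x)
  lim(x→0) f'(x)/g'(x) = lim(x→0) (2·x·e^(-x^2))/(2·sin(x)·cos(x))
  = 1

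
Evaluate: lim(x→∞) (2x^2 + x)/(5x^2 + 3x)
This is an ∞/∞ indeterminate form.

Apply L'Hôpital's rule: differentiate numerator and denominator separately.
  f(x) = 2·x^2 + x   ⇒   f'(x) = 4·x + 1
  g(x) = 5·x^2 + 3·x   ⇒   g'(x) = 10·x + 3
  lim(x→∞) f'(x)/g'(x) = lim(x→∞) (4·x + 1)/(10·x + 3)
  = 2/5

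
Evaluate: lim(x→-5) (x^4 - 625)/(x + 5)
This is a standard limit.

Factor or rationalize the expression:
  lim(x→-5) (x^4 - 625)/(x + 5) = -500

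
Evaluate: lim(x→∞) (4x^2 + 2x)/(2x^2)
This is an ∞/∞ indeterminate form.

Apply L'Hôpital's rule: differentiate numerator and denominator separately.
  f(x) = 4·x^2 + 2·x   ⇒   f'(x) = 8·x + 2
  g(x) = 2·x^2   ⇒   g'(x) = 4·x
  lim(x→∞) f'(x)/g'(x) = lim(x→∞) (8·x + 2)/(4·x)
  = 2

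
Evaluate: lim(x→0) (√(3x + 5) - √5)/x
This is a standard limit.

Factor or rationalize the expression:
  lim(x→0) (√(3x + 5) - √5)/x = 3·sqrt(5)/10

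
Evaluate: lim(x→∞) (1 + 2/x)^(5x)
This is an exponential indeterminate form.

For exponential indeterminate forms, take the natural log:
  Let L = lim(x→∞) (1 + 2/x)^(5x)
  Then ln(L) = lim(x→∞) [exponent × ln(base)]
  Evaluate using L'Hôpital or standard limits, then exponentiate.
  L = e^(10)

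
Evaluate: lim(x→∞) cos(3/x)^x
This is an exponential indeterminate form.

For exponential indeterminate forms, take the natural log:
  Let L = lim(x→∞) cos(3/x)^x
  Then ln(L) = lim(x→∞) [exponent × ln(base)]
  Evaluate using L'Hôpital or standard limits, then exponentiate.
  L = 1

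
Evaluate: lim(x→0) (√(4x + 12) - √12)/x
This is a standard limit.

Factor or rationalize the expression:
  lim(x→0) (√(4x + 12) - √12)/x = sqrt(3)/3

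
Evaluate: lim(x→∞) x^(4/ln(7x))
This is an exponential indeterminate form.

For exponential indeterminate forms, take the natural log:
  Let L = lim(x→∞) x^(4/ln(7x))
  Then ln(L) = lim(x→∞) [exponent × ln(base)]
  Evaluate using L'Hôpital or standard limits, then exponentiate.
  L = e^(4)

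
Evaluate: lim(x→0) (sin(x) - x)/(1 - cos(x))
This is a 0/0 indeterminate form.

Apply L'Hôpital's rule: differentiate numerator and denominator separately.
  f(x) = -x + sin(x)   ⇒   f'(x) = cos(x) - 1
  g(x) = 1 - cos(x)   ⇒   g'(x) = sin(x)
  lim(x→0) f'(x)/g'(x) = lim(x→0) (cos(x) - 1)/(sin(x))
  = 0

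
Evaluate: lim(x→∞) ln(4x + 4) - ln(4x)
This is an ∞-∞ indeterminate form.

Combine fractions or rationalize to convert ∞-∞ to 0/0 form:
  lim(x→∞) ln(4x + 4) - ln(4x) = 0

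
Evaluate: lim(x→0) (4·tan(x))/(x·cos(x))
This is a 0/0 indeterminate form.

Apply L'Hôpital's rule: differentiate numerator and denominator separately.
  f(x) = 4·tan(x)   ⇒   f'(x) = 4·tan(x)^2 + 4
  g(x) = x·cos(x)   ⇒   g'(x) = -x·sin(x) + cos(x)
  lim(x→0) f'(x)/g'(x) = lim(x→0) (4·tan(x)^2 + 4)/(-x·sin(x) + cos(x))
  = 4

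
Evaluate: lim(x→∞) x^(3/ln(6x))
This is an exponential indeterminate form.

For exponential indeterminate forms, take the natural log:
  Let L = lim(x→∞) x^(3/ln(6x))
  Then ln(L) = lim(x→∞) [exponent × ln(base)]
  Evaluate using L'Hôpital or standard limits, then exponentiate.
  L = e^(3)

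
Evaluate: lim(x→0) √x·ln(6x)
This is a 0·∞ indeterminate form.

Rewrite 0·∞ as a quotient (0/0 or ∞/∞ form), then apply L'Hôpital's rule:
  lim(x→0) √x·ln(6x) = 0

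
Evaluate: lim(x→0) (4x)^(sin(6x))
This is an exponential indeterminate form.

For exponential indeterminate forms, take the natural log:
  Let L = lim(x→0) (4x)^(sin(6x))
  Then ln(L) = lim(x→0) [exponent × ln(base)]
  Evaluate using L'Hôpital or standard limits, then exponentiate.
  L = 1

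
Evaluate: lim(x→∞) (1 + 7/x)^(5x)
This is an exponential indeterminate form.

For exponential indeterminate forms, take the natural log:
  Let L = lim(x→∞) (1 + 7/x)^(5x)
  Then ln(L) = lim(x→∞) [exponent × ln(base)]
  Evaluate using L'Hôpital or standard limits, then exponentiate.
  L = e^(35)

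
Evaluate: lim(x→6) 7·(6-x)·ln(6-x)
This is a 0·∞ indeterminate form.

Rewrite 0·∞ as a quotient (0/0 or ∞/∞ form), then apply L'Hôpital's rule:
  lim(x→6) 7·(6-x)·ln(6-x) = 0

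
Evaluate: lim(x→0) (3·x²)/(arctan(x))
This is a 0/0 indeterminate form.

Apply L'Hôpital's rule: differentiate numerator and denominator separately.
  f(x) = 3·x^2   ⇒   f'(x) = 6·x
  g(x) = atan(x)   ⇒   g'(x) = 1/(x^2 + 1)
  lim(x→0) f'(x)/g'(x) = lim(x→0) (6·x)/(1/(x^2 + 1))
  = 0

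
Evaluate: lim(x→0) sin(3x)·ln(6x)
This is a 0·∞ indeterminate form.

Rewrite 0·∞ as a quotient (0/0 or ∞/∞ form), then apply L'Hôpital's rule:
  lim(x→0) sin(3x)·ln(6x) = 0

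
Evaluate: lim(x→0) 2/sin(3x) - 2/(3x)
This is an ∞-∞ indeterminate form.

Combine fractions or rationalize to convert ∞-∞ to 0/0 form:
  lim(x→0) 2/sin(3x) - 2/(3x) = 0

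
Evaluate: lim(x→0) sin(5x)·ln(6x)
This is a 0·∞ indeterminate form.

Rewrite 0·∞ as a quotient (0/0 or ∞/∞ form), then apply L'Hôpital's rule:
  lim(x→0) sin(5x)·ln(6x) = 0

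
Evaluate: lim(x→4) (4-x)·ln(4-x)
This is a 0·∞ indeterminate form.

Rewrite 0·∞ as a quotient (0/0 or ∞/∞ form), then apply L'Hôpital's rule:
  lim(x→4) (4-x)·ln(4-x) = 0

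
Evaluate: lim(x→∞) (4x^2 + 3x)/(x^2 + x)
This is an ∞/∞ indeterminate form.

Apply L'Hôpital's rule: differentiate numerator and denominator separately.
  f(x) = 4·x^2 + 3·x   ⇒   f'(x) = 8·x + 3
  g(x) = x^2 + x   ⇒   g'(x) = 2·x + 1
  lim(x→∞) f'(x)/g'(x) = lim(x→∞) (8·x + 3)/(2·x + 1)
  = 4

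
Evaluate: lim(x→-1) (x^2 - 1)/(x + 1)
This is a standard limit.

Factor or rationalize the expression:
  lim(x→-1) (x^2 - 1)/(x + 1) = -2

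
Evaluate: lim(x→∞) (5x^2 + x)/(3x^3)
This is an ∞/∞ indeterminate form.

Apply L'Hôpital's rule: differentiate numerator and denominator separately.
  f(x) = 5·x^2 + x   ⇒   f'(x) = 10·x + 1
  g(x) = 3·x^3   ⇒   g'(x) = 9·x^2
  lim(x→∞) f'(x)/g'(x) = lim(x→∞) (10·x + 1)/(9·x^2)
  = 0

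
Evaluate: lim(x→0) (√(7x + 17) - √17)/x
This is a standard limit.

Factor or rationalize the expression:
  lim(x→0) (√(7x + 17) - √17)/x = 7·sqrt(17)/34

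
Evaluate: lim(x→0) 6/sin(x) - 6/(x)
This is an ∞-∞ indeterminate form.

Combine fractions or rationalize to convert ∞-∞ to 0/0 form:
  lim(x→0) 6/sin(x) - 6/(x) = 0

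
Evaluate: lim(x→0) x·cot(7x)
This is a 0·∞ indeterminate form.

Rewrite 0·∞ as a quotient (0/0 or ∞/∞ form), then apply L'Hôpital's rule:
  lim(x→0) x·cot(7x) = 1/7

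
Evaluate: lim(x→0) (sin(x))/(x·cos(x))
This is a 0/0 indeterminate form.

Apply L'Hôpital's rule: differentiate numerator and denominator separately.
  f(x) = sin(x)   ⇒   f'(x) = cos(x)
  g(x) = x·cos(x)   ⇒   g'(x) = -x·sin(x) + cos(x)
  lim(x→0) f'(x)/g'(x) = lim(x→0) (cos(x))/(-x·sin(x) + cos(x))
  = 1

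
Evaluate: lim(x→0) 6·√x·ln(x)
This is a 0·∞ indeterminate form.

Rewrite 0·∞ as a quotient (0/0 or ∞/∞ form), then apply L'Hôpital's rule:
  lim(x→0) 6·√x·ln(x) = 0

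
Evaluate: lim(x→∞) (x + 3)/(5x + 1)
This is an ∞/∞ indeterminate form.

Apply L'Hôpital's rule: differentiate numerator and denominator separately.
  f(x) = x + 3   ⇒   f'(x) = 1
  g(x) = 5·x + 1   ⇒   g'(x) = 5
  lim(x→∞) f'(x)/g'(x) = lim(x→∞) (1)/(5)
  = 1/5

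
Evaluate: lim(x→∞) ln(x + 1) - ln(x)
This is an ∞-∞ indeterminate form.

Combine fractions or rationalize to convert ∞-∞ to 0/0 form:
  lim(x→∞) ln(x + 1) - ln(x) = 0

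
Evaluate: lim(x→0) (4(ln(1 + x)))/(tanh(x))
This is a 0/0 indeterminate form.

Apply L'Hôpital's rule: differentiate numerator and denominator separately.
  f(x) = 4·ln(x + 1)   ⇒   f'(x) = 4/(x + 1)
  g(x) = tanh(x)   ⇒   g'(x) = 1 - tanh(x)^2
  lim(x→0) f'(x)/g'(x) = lim(x→0) (4/(x + 1))/(1 - tanh(x)^2)
  = 4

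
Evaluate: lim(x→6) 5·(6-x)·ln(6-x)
This is a 0·∞ indeterminate form.

Rewrite 0·∞ as a quotient (0/0 or ∞/∞ form), then apply L'Hôpital's rule:
  lim(x→6) 5·(6-x)·ln(6-x) = 0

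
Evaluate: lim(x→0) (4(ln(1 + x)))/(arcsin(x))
This is a 0/0 indeterminate form.

Apply L'Hôpital's rule: differentiate numerator and denominator separately.
  f(x) = 4·ln(x + 1)   ⇒   f'(x) = 4/(x + 1)
  g(x) = asin(x)   ⇒   g'(x) = 1/sqrt(1 - x^2)
  lim(x→0) f'(x)/g'(x) = lim(x→0) (4/(x + 1))/(1/sqrt(1 - x^2))
  = 4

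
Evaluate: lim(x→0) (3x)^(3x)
This is an exponential indeterminate form.

For exponential indeterminate forms, take the natural log:
  Let L = lim(x→0) (3x)^(3x)
  Then ln(L) = lim(x→0) [exponent × ln(base)]
  Evaluate using L'Hôpital or standard limits, then exponentiate.
  L = 1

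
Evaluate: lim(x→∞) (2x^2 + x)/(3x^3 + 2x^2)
This is an ∞/∞ indeterminate form.

Apply L'Hôpital's rule: differentiate numerator and denominator separately.
  f(x) = 2·x^2 + x   ⇒   f'(x) = 4·x + 1
  g(x) = 3·x^3 + 2·x^2   ⇒   g'(x) = 9·x^2 + 4·x
  lim(x→∞) f'(x)/g'(x) = lim(x→∞) (4·x + 1)/(9·x^2 + 4·x)
  = 0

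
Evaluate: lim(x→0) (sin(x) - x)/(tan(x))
This is a 0/0 indeterminate form.

Apply L'Hôpital's rule: differentiate numerator and denominator separately.
  f(x) = -x + sin(x)   ⇒   f'(x) = cos(x) - 1
  g(x) = tan(x)   ⇒   g'(x) = tan(x)^2 + 1
  lim(x→0) f'(x)/g'(x) = lim(x→0) (cos(x) - 1)/(tan(x)^2 + 1)
  = 0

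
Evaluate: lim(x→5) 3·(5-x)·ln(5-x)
This is a 0·∞ indeterminate form.

Rewrite 0·∞ as a quotient (0/0 or ∞/∞ form), then apply L'Hôpital's rule:
  lim(x→5) 3·(5-x)·ln(5-x) = 0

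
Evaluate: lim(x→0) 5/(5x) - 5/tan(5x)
This is an ∞-∞ indeterminate form.

Combine fractions or rationalize to convert ∞-∞ to 0/0 form:
  lim(x→0) 5/(5x) - 5/tan(5x) = 0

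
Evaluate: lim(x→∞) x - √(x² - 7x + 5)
This is an ∞-∞ indeterminate form.

Combine fractions or rationalize to convert ∞-∞ to 0/0 form:
  lim(x→∞) x - √(x² - 7x + 5) = 7/2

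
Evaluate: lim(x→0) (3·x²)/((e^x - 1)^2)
This is a 0/0 indeterminate form.

Apply L'Hôpital's rule: differentiate numerator and denominator separately.
  f(x) = 3·x^2   ⇒   f'(x) = 6·x
  g(x) = (e^(x) - 1)^2   ⇒   g'(x) = 2·(e^(x) - 1)·e^(x)
  lim(x→0) f'(x)/g'(x) = lim(x→0) (6·x)/(2·(e^(x) - 1)·e^(x))
  = 3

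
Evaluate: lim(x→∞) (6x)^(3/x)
This is an exponential indeterminate form.

For exponential indeterminate forms, take the natural log:
  Let L = lim(x→∞) (6x)^(3/x)
  Then ln(L) = lim(x→∞) [exponent × ln(base)]
  Evaluate using L'Hôpital or standard limits, then exponentiate.
  L = 1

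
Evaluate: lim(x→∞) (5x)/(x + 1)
This is an ∞/∞ indeterminate form.

Apply L'Hôpital's rule: differentiate numerator and denominator separately.
  f(x) = 5·x   ⇒   f'(x) = 5
  g(x) = x + 1   ⇒   g'(x) = 1
  lim(x→∞) f'(x)/g'(x) = lim(x→∞) (5)/(1)
  = 5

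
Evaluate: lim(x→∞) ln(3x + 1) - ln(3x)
This is an ∞-∞ indeterminate form.

Combine fractions or rationalize to convert ∞-∞ to 0/0 form:
  lim(x→∞) ln(3x + 1) - ln(3x) = 0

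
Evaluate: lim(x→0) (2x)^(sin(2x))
This is an exponential indeterminate form.

For exponential indeterminate forms, take the natural log:
  Let L = lim(x→0) (2x)^(sin(2x))
  Then ln(L) = lim(x→0) [exponent × ln(base)]
  Evaluate using L'Hôpital or standard limits, then exponentiate.
  L = 1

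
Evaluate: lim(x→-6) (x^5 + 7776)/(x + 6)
This is a standard limit.

Factor or rationalize the expression:
  lim(x→-6) (x^5 + 7776)/(x + 6) = 6480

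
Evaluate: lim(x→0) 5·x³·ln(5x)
This is a 0·∞ indeterminate form.

Rewrite 0·∞ as a quotient (0/0 or ∞/∞ form), then apply L'Hôpital's rule:
  lim(x→0) 5·x³·ln(5x) = 0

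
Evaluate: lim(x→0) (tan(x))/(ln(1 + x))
This is a 0/0 indeterminate form.

Apply L'Hôpital's rule: differentiate numerator and denominator separately.
  f(x) = tan(x)   ⇒   f'(x) = tan(x)^2 + 1
  g(x) = ln(x + 1)   ⇒   g'(x) = 1/(x + 1)
  lim(x→0) f'(x)/g'(x) = lim(x→0) (tan(x)^2 + 1)/(1/(x + 1))
  = 1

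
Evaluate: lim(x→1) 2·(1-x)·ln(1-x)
This is a 0·∞ indeterminate form.

Rewrite 0·∞ as a quotient (0/0 or ∞/∞ form), then apply L'Hôpital's rule:
  lim(x→1) 2·(1-x)·ln(1-x) = 0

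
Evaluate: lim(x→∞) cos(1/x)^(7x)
This is an exponential indeterminate form.

For exponential indeterminate forms, take the natural log:
  Let L = lim(x→∞) cos(1/x)^(7x)
  Then ln(L) = lim(x→∞) [exponent × ln(base)]
  Evaluate using L'Hôpital or standard limits, then exponentiate.
  L = 1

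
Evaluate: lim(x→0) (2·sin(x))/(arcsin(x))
This is a 0/0 indeterminate form.

Apply L'Hôpital's rule: differentiate numerator and denominator separately.
  f(x) = 2·sin(x)   ⇒   f'(x) = 2·cos(x)
  g(x) = asin(x)   ⇒   g'(x) = 1/sqrt(1 - x^2)
  lim(x→0) f'(x)/g'(x) = lim(x→0) (2·cos(x))/(1/sqrt(1 - x^2))
  = 2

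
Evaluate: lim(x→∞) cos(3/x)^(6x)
This is an exponential indeterminate form.

For exponential indeterminate forms, take the natural log:
  Let L = lim(x→∞) cos(3/x)^(6x)
  Then ln(L) = lim(x→∞) [exponent × ln(base)]
  Evaluate using L'Hôpital or standard limits, then exponentiate.
  L = 1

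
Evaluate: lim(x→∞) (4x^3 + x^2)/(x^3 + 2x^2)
This is an ∞/∞ indeterminate form.

Apply L'Hôpital's rule: differentiate numerator and denominator separately.
  f(x) = 4·x^3 + x^2   ⇒   f'(x) = 12·x^2 + 2·x
  g(x) = x^3 + 2·x^2   ⇒   g'(x) = 3·x^2 + 4·x
  lim(x→∞) f'(x)/g'(x) = lim(x→∞) (12·x^2 + 2·x)/(3·x^2 + 4·x)
  = 4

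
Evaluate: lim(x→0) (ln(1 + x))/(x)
This is a 0/0 indeterminate form.

Apply L'Hôpital's rule: differentiate numerator and denominator separately.
  f(x) = ln(x + 1)   ⇒   f'(x) = 1/(x + 1)
  g(x) = x   ⇒   g'(x) = 1
  lim(x→0) f'(x)/g'(x) = lim(x→0) (1/(x + 1))/(1)
  = 1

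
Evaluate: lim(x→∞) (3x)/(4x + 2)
This is an ∞/∞ indeterminate form.

Apply L'Hôpital's rule: differentiate numerator and denominator separately.
  f(x) = 3·x   ⇒   f'(x) = 3
  g(x) = 4·x + 2   ⇒   g'(x) = 4
  lim(x→∞) f'(x)/g'(x) = lim(x→∞) (3)/(4)
  = 3/4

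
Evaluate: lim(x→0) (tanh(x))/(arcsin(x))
This is a 0/0 indeterminate form.

Apply L'Hôpital's rule: differentiate numerator and denominator separately.
  f(x) = tanh(x)   ⇒   f'(x) = 1 - tanh(x)^2
  g(x) = asin(x)   ⇒   g'(x) = 1/sqrt(1 - x^2)
  lim(x→0) f'(x)/g'(x) = lim(x→0) (1 - tanh(x)^2)/(1/sqrt(1 - x^2))
  = 1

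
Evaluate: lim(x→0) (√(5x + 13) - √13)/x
This is a standard limit.

Factor or rationalize the expression:
  lim(x→0) (√(5x + 13) - √13)/x = 5·sqrt(13)/26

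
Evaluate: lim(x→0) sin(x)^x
This is an exponential indeterminate form.

For exponential indeterminate forms, take the natural log:
  Let L = lim(x→0) sin(x)^x
  Then ln(L) = lim(x→0) [exponent × ln(base)]
  Evaluate using L'Hôpital or standard limits, then exponentiate.
  L = 1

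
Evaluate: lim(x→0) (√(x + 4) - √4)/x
This is a standard limit.

Factor or rationalize the expression:
  lim(x→0) (√(x + 4) - √4)/x = 1/4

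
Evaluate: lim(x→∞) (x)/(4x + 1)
This is an ∞/∞ indeterminate form.

Apply L'Hôpital's rule: differentiate numerator and denominator separately.
  f(x) = x   ⇒   f'(x) = 1
  g(x) = 4·x + 1   ⇒   g'(x) = 4
  lim(x→∞) f'(x)/g'(x) = lim(x→∞) (1)/(4)
  = 1/4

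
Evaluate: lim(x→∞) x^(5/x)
This is an exponential indeterminate form.

For exponential indeterminate forms, take the natural log:
  Let L = lim(x→∞) x^(5/x)
  Then ln(L) = lim(x→∞) [exponent × ln(base)]
  Evaluate using L'Hôpital or standard limits, then exponentiate.
  L = 1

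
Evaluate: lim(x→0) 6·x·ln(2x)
This is a 0·∞ indeterminate form.

Rewrite 0·∞ as a quotient (0/0 or ∞/∞ form), then apply L'Hôpital's rule:
  lim(x→0) 6·x·ln(2x) = 0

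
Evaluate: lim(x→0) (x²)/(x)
This is a 0/0 indeterminate form.

Apply L'Hôpital's rule: differentiate numerator and denominator separately.
  f(x) = x^2   ⇒   f'(x) = 2·x
  g(x) = x   ⇒   g'(x) = 1
  lim(x→0) f'(x)/g'(x) = lim(x→0) (2·x)/(1)
  = 0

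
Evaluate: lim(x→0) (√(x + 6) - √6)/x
This is a standard limit.

Factor or rationalize the expression:
  lim(x→0) (√(x + 6) - √6)/x = sqrt(6)/12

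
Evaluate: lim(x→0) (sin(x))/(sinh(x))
This is a 0/0 indeterminate form.

Apply L'Hôpital's rule: differentiate numerator and denominator separately.
  f(x) = sin(x)   ⇒   f'(x) = cos(x)
  g(x) = sinh(x)   ⇒   g'(x) = cosh(x)
  lim(x→0) f'(x)/g'(x) = lim(x→0) (cos(x))/(cosh(x))
  = 1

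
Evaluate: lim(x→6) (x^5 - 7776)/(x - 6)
This is a standard limit.

Factor or rationalize the expression:
  lim(x→6) (x^5 - 7776)/(x - 6) = 6480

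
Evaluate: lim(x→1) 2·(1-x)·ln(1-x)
This is a 0·∞ indeterminate form.

Rewrite 0·∞ as a quotient (0/0 or ∞/∞ form), then apply L'Hôpital's rule:
  lim(x→1) 2·(1-x)·ln(1-x) = 0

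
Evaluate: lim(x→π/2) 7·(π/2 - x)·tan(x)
This is a 0·∞ indeterminate form.

Rewrite 0·∞ as a quotient (0/0 or ∞/∞ form), then apply L'Hôpital's rule:
  lim(x→π/2) 7·(π/2 - x)·tan(x) = 7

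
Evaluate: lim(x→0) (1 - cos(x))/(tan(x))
This is a 0/0 indeterminate form.

Apply L'Hôpital's rule: differentiate numerator and denominator separately.
  f(x) = 1 - cos(x)   ⇒   f'(x) = sin(x)
  g(x) = tan(x)   ⇒   g'(x) = tan(x)^2 + 1
  lim(x→0) f'(x)/g'(x) = lim(x→0) (sin(x))/(tan(x)^2 + 1)
  = 0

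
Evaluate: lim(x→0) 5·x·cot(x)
This is a 0·∞ indeterminate form.

Rewrite 0·∞ as a quotient (0/0 or ∞/∞ form), then apply L'Hôpital's rule:
  lim(x→0) 5·x·cot(x) = 5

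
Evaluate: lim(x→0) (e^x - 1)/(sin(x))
This is a 0/0 indeterminate form.

Apply L'Hôpital's rule: differentiate numerator and denominator separately.
  f(x) = e^(x) - 1   ⇒   f'(x) = e^(x)
  g(x) = sin(x)   ⇒   g'(x) = cos(x)
  lim(x→0) f'(x)/g'(x) = lim(x→0) (e^(x))/(cos(x))
  = 1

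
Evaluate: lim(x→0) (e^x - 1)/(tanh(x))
This is a 0/0 indeterminate form.

Apply L'Hôpital's rule: differentiate numerator and denominator separately.
  f(x) = e^(x) - 1   ⇒   f'(x) = e^(x)
  g(x) = tanh(x)   ⇒   g'(x) = 1 - tanh(x)^2
  lim(x→0) f'(x)/g'(x) = lim(x→0) (e^(x))/(1 - tanh(x)^2)
  = 1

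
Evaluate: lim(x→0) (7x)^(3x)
This is an exponential indeterminate form.

For exponential indeterminate forms, take the natural log:
  Let L = lim(x→0) (7x)^(3x)
  Then ln(L) = lim(x→0) [exponent × ln(base)]
  Evaluate using L'Hôpital or standard limits, then exponentiate.
  L = 1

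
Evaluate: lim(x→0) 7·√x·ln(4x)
This is a 0·∞ indeterminate form.

Rewrite 0·∞ as a quotient (0/0 or ∞/∞ form), then apply L'Hôpital's rule:
  lim(x→0) 7·√x·ln(4x) = 0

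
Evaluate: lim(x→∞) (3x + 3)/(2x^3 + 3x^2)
This is an ∞/∞ indeterminate form.

Apply L'Hôpital's rule: differentiate numerator and denominator separately.
  f(x) = 3·x + 3   ⇒   f'(x) = 3
  g(x) = 2·x^3 + 3·x^2   ⇒   g'(x) = 6·x^2 + 6·x
  lim(x→∞) f'(x)/g'(x) = lim(x→∞) (3)/(6·x^2 + 6·x)
  = 0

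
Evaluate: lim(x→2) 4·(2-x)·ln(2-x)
This is a 0·∞ indeterminate form.

Rewrite 0·∞ as a quotient (0/0 or ∞/∞ form), then apply L'Hôpital's rule:
  lim(x→2) 4·(2-x)·ln(2-x) = 0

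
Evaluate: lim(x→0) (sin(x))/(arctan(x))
This is a 0/0 indeterminate form.

Apply L'Hôpital's rule: differentiate numerator and denominator separately.
  f(x) = sin(x)   ⇒   f'(x) = cos(x)
  g(x) = atan(x)   ⇒   g'(x) = 1/(x^2 + 1)
  lim(x→0) f'(x)/g'(x) = lim(x→0) (cos(x))/(1/(x^2 + 1))
  = 1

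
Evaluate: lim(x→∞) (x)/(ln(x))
This is an ∞/∞ indeterminate form.

Apply L'Hôpital's rule: differentiate numerator and denominator separately.
  f(x) = x   ⇒   f'(x) = 1
  g(x) = ln(x)   ⇒   g'(x) = 1/x
  lim(x→∞) f'(x)/g'(x) = lim(x→∞) (1)/(1/x)
  = ∞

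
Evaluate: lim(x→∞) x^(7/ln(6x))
This is an exponential indeterminate form.

For exponential indeterminate forms, take the natural log:
  Let L = lim(x→∞) x^(7/ln(6x))
  Then ln(L) = lim(x→∞) [exponent × ln(base)]
  Evaluate using L'Hôpital or standard limits, then exponentiate.
  L = e^(7)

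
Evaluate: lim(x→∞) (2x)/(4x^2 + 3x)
This is an ∞/∞ indeterminate form.

Apply L'Hôpital's rule: differentiate numerator and denominator separately.
  f(x) = 2·x   ⇒   f'(x) = 2
  g(x) = 4·x^2 + 3·x   ⇒   g'(x) = 8·x + 3
  lim(x→∞) f'(x)/g'(x) = lim(x→∞) (2)/(8·x + 3)
  = 0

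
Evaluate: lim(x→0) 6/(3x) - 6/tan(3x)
This is an ∞-∞ indeterminate form.

Combine fractions or rationalize to convert ∞-∞ to 0/0 form:
  lim(x→0) 6/(3x) - 6/tan(3x) = 0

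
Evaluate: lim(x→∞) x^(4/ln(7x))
This is an exponential indeterminate form.

For exponential indeterminate forms, take the natural log:
  Let L = lim(x→∞) x^(4/ln(7x))
  Then ln(L) = lim(x→∞) [exponent × ln(base)]
  Evaluate using L'Hôpital or standard limits, then exponentiate.
  L = e^(4)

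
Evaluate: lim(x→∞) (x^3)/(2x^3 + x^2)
This is an ∞/∞ indeterminate form.

Apply L'Hôpital's rule: differentiate numerator and denominator separately.
  f(x) = x^3   ⇒   f'(x) = 3·x^2
  g(x) = 2·x^3 + x^2   ⇒   g'(x) = 6·x^2 + 2·x
  lim(x→∞) f'(x)/g'(x) = lim(x→∞) (3·x^2)/(6·x^2 + 2·x)
  = 1/2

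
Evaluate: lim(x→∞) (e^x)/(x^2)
This is an ∞/∞ indeterminate form.

Apply L'Hôpital's rule: differentiate numerator and denominator separately.
  f(x) = e^(x)   ⇒   f'(x) = e^(x)
  g(x) = x^2   ⇒   g'(x) = 2·x
  lim(x→∞) f'(x)/g'(x) = lim(x→∞) (e^(x))/(2·x)
  = ∞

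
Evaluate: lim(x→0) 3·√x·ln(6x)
This is a 0·∞ indeterminate form.

Rewrite 0·∞ as a quotient (0/0 or ∞/∞ form), then apply L'Hôpital's rule:
  lim(x→0) 3·√x·ln(6x) = 0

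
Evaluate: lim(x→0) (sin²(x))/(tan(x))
This is a 0/0 indeterminate form.

Apply L'Hôpital's rule: differentiate numerator and denominator separately.
  f(x) = sin(x)^2   ⇒   f'(x) = 2·sin(x)·cos(x)
  g(x) = tan(x)   ⇒   g'(x) = tan(x)^2 + 1
  lim(x→0) f'(x)/g'(x) = lim(x→0) (2·sin(x)·cos(x))/(tan(x)^2 + 1)
  = 0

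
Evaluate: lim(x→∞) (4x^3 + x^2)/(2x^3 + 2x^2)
This is an ∞/∞ indeterminate form.

Apply L'Hôpital's rule: differentiate numerator and denominator separately.
  f(x) = 4·x^3 + x^2   ⇒   f'(x) = 12·x^2 + 2·x
  g(x) = 2·x^3 + 2·x^2   ⇒   g'(x) = 6·x^2 + 4·x
  lim(x→∞) f'(x)/g'(x) = lim(x→∞) (12·x^2 + 2·x)/(6·x^2 + 4·x)
  = 2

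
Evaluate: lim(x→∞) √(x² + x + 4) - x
This is an ∞-∞ indeterminate form.

Combine fractions or rationalize to convert ∞-∞ to 0/0 form:
  lim(x→∞) √(x² + x + 4) - x = 1/2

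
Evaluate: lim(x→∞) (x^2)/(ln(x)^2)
This is an ∞/∞ indeterminate form.

Apply L'Hôpital's rule: differentiate numerator and denominator separately.
  f(x) = x^2   ⇒   f'(x) = 2·x
  g(x) = ln(x)^2   ⇒   g'(x) = 2·ln(x)/x
  lim(x→∞) f'(x)/g'(x) = lim(x→∞) (2·x)/(2·ln(x)/x)
  = ∞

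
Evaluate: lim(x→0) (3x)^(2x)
This is an exponential indeterminate form.

For exponential indeterminate forms, take the natural log:
  Let L = lim(x→0) (3x)^(2x)
  Then ln(L) = lim(x→0) [exponent × ln(base)]
  Evaluate using L'Hôpital or standard limits, then exponentiate.
  L = 1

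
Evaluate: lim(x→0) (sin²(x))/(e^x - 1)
This is a 0/0 indeterminate form.

Apply L'Hôpital's rule: differentiate numerator and denominator separately.
  f(x) = sin(x)^2   ⇒   f'(x) = 2·sin(x)·cos(x)
  g(x) = e^(x) - 1   ⇒   g'(x) = e^(x)
  lim(x→0) f'(x)/g'(x) = lim(x→0) (2·sin(x)·cos(x))/(e^(x))
  = 0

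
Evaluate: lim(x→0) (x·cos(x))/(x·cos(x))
This is a 0/0 indeterminate form.

Apply L'Hôpital's rule: differentiate numerator and denominator separately.
  f(x) = x·cos(x)   ⇒   f'(x) = -x·sin(x) + cos(x)
  g(x) = x·cos(x)   ⇒   g'(x) = -x·sin(x) + cos(x)
  lim(x→0) f'(x)/g'(x) = lim(x→0) (-x·sin(x) + cos(x))/(-x·sin(x) + cos(x))
  = 1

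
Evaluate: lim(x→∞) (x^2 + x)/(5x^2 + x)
This is an ∞/∞ indeterminate form.

Apply L'Hôpital's rule: differentiate numerator and denominator separately.
  f(x) = x^2 + x   ⇒   f'(x) = 2·x + 1
  g(x) = 5·x^2 + x   ⇒   g'(x) = 10·x + 1
  lim(x→∞) f'(x)/g'(x) = lim(x→∞) (2·x + 1)/(10·x + 1)
  = 1/5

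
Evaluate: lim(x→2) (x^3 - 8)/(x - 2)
This is a standard limit.

Factor or rationalize the expression:
  lim(x→2) (x^3 - 8)/(x - 2) = 12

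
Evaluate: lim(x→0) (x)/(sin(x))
This is a 0/0 indeterminate form.

Apply L'Hôpital's rule: differentiate numerator and denominator separately.
  f(x) = x   ⇒   f'(x) = 1
  g(x) = sin(x)   ⇒   g'(x) = cos(x)
  lim(x→0) f'(x)/g'(x) = lim(x→0) (1)/(cos(x))
  = 1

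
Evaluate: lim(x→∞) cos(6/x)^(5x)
This is an exponential indeterminate form.

For exponential indeterminate forms, take the natural log:
  Let L = lim(x→∞) cos(6/x)^(5x)
  Then ln(L) = lim(x→∞) [exponent × ln(base)]
  Evaluate using L'Hôpital or standard limits, then exponentiate.
  L = 1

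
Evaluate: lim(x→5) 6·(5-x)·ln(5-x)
This is a 0·∞ indeterminate form.

Rewrite 0·∞ as a quotient (0/0 or ∞/∞ form), then apply L'Hôpital's rule:
  lim(x→5) 6·(5-x)·ln(5-x) = 0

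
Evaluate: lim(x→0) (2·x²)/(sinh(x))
This is a 0/0 indeterminate form.

Apply L'Hôpital's rule: differentiate numerator and denominator separately.
  f(x) = 2·x^2   ⇒   f'(x) = 4·x
  g(x) = sinh(x)   ⇒   g'(x) = cosh(x)
  lim(x→0) f'(x)/g'(x) = lim(x→0) (4·x)/(cosh(x))
  = 0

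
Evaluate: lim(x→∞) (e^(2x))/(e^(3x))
This is an ∞/∞ indeterminate form.

Apply L'Hôpital's rule: differentiate numerator and denominator separately.
  f(x) = e^(2·x)   ⇒   f'(x) = 2·e^(2·x)
  g(x) = e^(3·x)   ⇒   g'(x) = 3·e^(3·x)
  lim(x→∞) f'(x)/g'(x) = lim(x→∞) (2·e^(2·x))/(3·e^(3·x))
  = 0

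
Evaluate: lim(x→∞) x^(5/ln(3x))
This is an exponential indeterminate form.

For exponential indeterminate forms, take the natural log:
  Let L = lim(x→∞) x^(5/ln(3x))
  Then ln(L) = lim(x→∞) [exponent × ln(base)]
  Evaluate using L'Hôpital or standard limits, then exponentiate.
  L = e^(5)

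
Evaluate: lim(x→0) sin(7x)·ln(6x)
This is a 0·∞ indeterminate form.

Rewrite 0·∞ as a quotient (0/0 or ∞/∞ form), then apply L'Hôpital's rule:
  lim(x→0) sin(7x)·ln(6x) = 0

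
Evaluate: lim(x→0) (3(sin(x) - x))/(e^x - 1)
This is a 0/0 indeterminate form.

Apply L'Hôpital's rule: differentiate numerator and denominator separately.
  f(x) = -3·x + 3·sin(x)   ⇒   f'(x) = 3·cos(x) - 3
  g(x) = e^(x) - 1   ⇒   g'(x) = e^(x)
  lim(x→0) f'(x)/g'(x) = lim(x→0) (3·cos(x) - 3)/(e^(x))
  = 0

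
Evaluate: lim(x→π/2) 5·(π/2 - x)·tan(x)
This is a 0·∞ indeterminate form.

Rewrite 0·∞ as a quotient (0/0 or ∞/∞ form), then apply L'Hôpital's rule:
  lim(x→π/2) 5·(π/2 - x)·tan(x) = 5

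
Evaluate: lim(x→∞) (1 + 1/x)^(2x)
This is an exponential indeterminate form.

For exponential indeterminate forms, take the natural log:
  Let L = lim(x→∞) (1 + 1/x)^(2x)
  Then ln(L) = lim(x→∞) [exponent × ln(base)]
  Evaluate using L'Hôpital or standard limits, then exponentiate.
  L = e²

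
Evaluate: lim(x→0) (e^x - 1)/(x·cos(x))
This is a 0/0 indeterminate form.

Apply L'Hôpital's rule: differentiate numerator and denominator separately.
  f(x) = e^(x) - 1   ⇒   f'(x) = e^(x)
  g(x) = x·cos(x)   ⇒   g'(x) = -x·sin(x) + cos(x)
  lim(x→0) f'(x)/g'(x) = lim(x→0) (e^(x))/(-x·sin(x) + cos(x))
  = 1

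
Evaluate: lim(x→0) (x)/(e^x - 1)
This is a 0/0 indeterminate form.

Apply L'Hôpital's rule: differentiate numerator and denominator separately.
  f(x) = x   ⇒   f'(x) = 1
  g(x) = e^(x) - 1   ⇒   g'(x) = e^(x)
  lim(x→0) f'(x)/g'(x) = lim(x→0) (1)/(e^(x))
  = 1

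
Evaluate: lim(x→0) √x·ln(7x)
This is a 0·∞ indeterminate form.

Rewrite 0·∞ as a quotient (0/0 or ∞/∞ form), then apply L'Hôpital's rule:
  lim(x→0) √x·ln(7x) = 0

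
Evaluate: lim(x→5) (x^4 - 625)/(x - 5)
This is a standard limit.

Factor or rationalize the expression:
  lim(x→5) (x^4 - 625)/(x - 5) = 500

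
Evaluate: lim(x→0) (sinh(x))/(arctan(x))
This is a 0/0 indeterminate form.

Apply L'Hôpital's rule: differentiate numerator and denominator separately.
  f(x) = sinh(x)   ⇒   f'(x) = cosh(x)
  g(x) = atan(x)   ⇒   g'(x) = 1/(x^2 + 1)
  lim(x→0) f'(x)/g'(x) = lim(x→0) (cosh(x))/(1/(x^2 + 1))
  = 1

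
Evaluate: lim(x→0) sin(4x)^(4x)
This is an exponential indeterminate form.

For exponential indeterminate forms, take the natural log:
  Let L = lim(x→0) sin(4x)^(4x)
  Then ln(L) = lim(x→0) [exponent × ln(base)]
  Evaluate using L'Hôpital or standard limits, then exponentiate.
  L = 1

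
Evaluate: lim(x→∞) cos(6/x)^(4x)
This is an exponential indeterminate form.

For exponential indeterminate forms, take the natural log:
  Let L = lim(x→∞) cos(6/x)^(4x)
  Then ln(L) = lim(x→∞) [exponent × ln(base)]
  Evaluate using L'Hôpital or standard limits, then exponentiate.
  L = 1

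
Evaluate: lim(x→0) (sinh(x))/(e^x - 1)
This is a 0/0 indeterminate form.

Apply L'Hôpital's rule: differentiate numerator and denominator separately.
  f(x) = sinh(x)   ⇒   f'(x) = cosh(x)
  g(x) = e^(x) - 1   ⇒   g'(x) = e^(x)
  lim(x→0) f'(x)/g'(x) = lim(x→0) (cosh(x))/(e^(x))
  = 1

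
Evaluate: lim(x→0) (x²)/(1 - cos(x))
This is a 0/0 indeterminate form.

Apply L'Hôpital's rule: differentiate numerator and denominator separately.
  f(x) = x^2   ⇒   f'(x) = 2·x
  g(x) = 1 - cos(x)   ⇒   g'(x) = sin(x)
  lim(x→0) f'(x)/g'(x) = lim(x→0) (2·x)/(sin(x))
  = 2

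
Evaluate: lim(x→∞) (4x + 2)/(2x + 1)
This is an ∞/∞ indeterminate form.

Apply L'Hôpital's rule: differentiate numerator and denominator separately.
  f(x) = 4·x + 2   ⇒   f'(x) = 4
  g(x) = 2·x + 1   ⇒   g'(x) = 2
  lim(x→∞) f'(x)/g'(x) = lim(x→∞) (4)/(2)
  = 2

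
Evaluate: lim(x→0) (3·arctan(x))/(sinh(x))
This is a 0/0 indeterminate form.

Apply L'Hôpital's rule: differentiate numerator and denominator separately.
  f(x) = 3·atan(x)   ⇒   f'(x) = 3/(x^2 + 1)
  g(x) = sinh(x)   ⇒   g'(x) = cosh(x)
  lim(x→0) f'(x)/g'(x) = lim(x→0) (3/(x^2 + 1))/(cosh(x))
  = 3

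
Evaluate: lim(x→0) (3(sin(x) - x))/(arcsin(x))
This is a 0/0 indeterminate form.

Apply L'Hôpital's rule: differentiate numerator and denominator separately.
  f(x) = -3·x + 3·sin(x)   ⇒   f'(x) = 3·cos(x) - 3
  g(x) = asin(x)   ⇒   g'(x) = 1/sqrt(1 - x^2)
  lim(x→0) f'(x)/g'(x) = lim(x→0) (3·cos(x) - 3)/(1/sqrt(1 - x^2))
  = 0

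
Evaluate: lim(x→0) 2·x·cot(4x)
This is a 0·∞ indeterminate form.

Rewrite 0·∞ as a quotient (0/0 or ∞/∞ form), then apply L'Hôpital's rule:
  lim(x→0) 2·x·cot(4x) = 1/2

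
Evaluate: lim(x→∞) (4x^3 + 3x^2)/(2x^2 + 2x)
This is an ∞/∞ indeterminate form.

Apply L'Hôpital's rule: differentiate numerator and denominator separately.
  f(x) = 4·x^3 + 3·x^2   ⇒   f'(x) = 12·x^2 + 6·x
  g(x) = 2·x^2 + 2·x   ⇒   g'(x) = 4·x + 2
  lim(x→∞) f'(x)/g'(x) = lim(x→∞) (12·x^2 + 6·x)/(4·x + 2)
  = ∞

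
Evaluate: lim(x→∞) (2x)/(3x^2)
This is an ∞/∞ indeterminate form.

Apply L'Hôpital's rule: differentiate numerator and denominator separately.
  f(x) = 2·x   ⇒   f'(x) = 2
  g(x) = 3·x^2   ⇒   g'(x) = 6·x
  lim(x→∞) f'(x)/g'(x) = lim(x→∞) (2)/(6·x)
  = 0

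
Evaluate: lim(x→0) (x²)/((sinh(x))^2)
This is a 0/0 indeterminate form.

Apply L'Hôpital's rule: differentiate numerator and denominator separately.
  f(x) = x^2   ⇒   f'(x) = 2·x
  g(x) = sinh(x)^2   ⇒   g'(x) = 2·sinh(x)·cosh(x)
  lim(x→0) f'(x)/g'(x) = lim(x→0) (2·x)/(2·sinh(x)·cosh(x))
  = 1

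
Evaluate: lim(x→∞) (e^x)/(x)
This is an ∞/∞ indeterminate form.

Apply L'Hôpital's rule: differentiate numerator and denominator separately.
  f(x) = e^(x)   ⇒   f'(x) = e^(x)
  g(x) = x   ⇒   g'(x) = 1
  lim(x→∞) f'(x)/g'(x) = lim(x→∞) (e^(x))/(1)
  = ∞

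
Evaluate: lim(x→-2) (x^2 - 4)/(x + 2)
This is a standard limit.

Factor or rationalize the expression:
  lim(x→-2) (x^2 - 4)/(x + 2) = -4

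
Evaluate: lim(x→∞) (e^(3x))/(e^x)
This is an ∞/∞ indeterminate form.

Apply L'Hôpital's rule: differentiate numerator and denominator separately.
  f(x) = e^(3·x)   ⇒   f'(x) = 3·e^(3·x)
  g(x) = e^(x)   ⇒   g'(x) = e^(x)
  lim(x→∞) f'(x)/g'(x) = lim(x→∞) (3·e^(3·x))/(e^(x))
  = ∞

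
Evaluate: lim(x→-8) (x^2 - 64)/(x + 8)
This is a standard limit.

Factor or rationalize the expression:
  lim(x→-8) (x^2 - 64)/(x + 8) = -16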